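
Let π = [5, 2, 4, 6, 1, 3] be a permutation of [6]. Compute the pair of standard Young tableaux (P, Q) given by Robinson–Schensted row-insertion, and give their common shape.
P = [1, 3, 6] / [2, 4] / [5];  Q = [1, 3, 4] / [2, 6] / [5];  common shape = (3, 2, 1)

Row-insert the values π_1, π_2, … into P one at a time, bumping the leftmost entry strictly greater than the inserted value down to the next row. The recording tableau Q records, in position (i, j), the step at which that cell was added to P.
  Insert 5 (step 1): P = [5];  Q = [1]
  Insert 2 (step 2): P = [2] / [5];  Q = [1] / [2]
  Insert 4 (step 3): P = [2, 4] / [5];  Q = [1, 3] / [2]
  Insert 6 (step 4): P = [2, 4, 6] / [5];  Q = [1, 3, 4] / [2]
  Insert 1 (step 5): P = [1, 4, 6] / [2] / [5];  Q = [1, 3, 4] / [2] / [5]
  Insert 3 (step 6): P = [1, 3, 6] / [2, 4] / [5];  Q = [1, 3, 4] / [2, 6] / [5]
Final shape: (3, 2, 1).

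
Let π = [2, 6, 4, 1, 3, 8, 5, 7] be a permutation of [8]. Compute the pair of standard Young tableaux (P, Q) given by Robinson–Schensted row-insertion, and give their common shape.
P = [1, 3, 5, 7] / [2, 4, 8] / [6];  Q = [1, 2, 6, 8] / [3, 5, 7] / [4];  common shape = (4, 3, 1)

Row-insert the values π_1, π_2, … into P one at a time, bumping the leftmost entry strictly greater than the inserted value down to the next row. The recording tableau Q records, in position (i, j), the step at which that cell was added to P.
  Insert 2 (step 1): P = [2];  Q = [1]
  Insert 6 (step 2): P = [2, 6];  Q = [1, 2]
  Insert 4 (step 3): P = [2, 4] / [6];  Q = [1, 2] / [3]
  Insert 1 (step 4): P = [1, 4] / [2] / [6];  Q = [1, 2] / [3] / [4]
  Insert 3 (step 5): P = [1, 3] / [2, 4] / [6];  Q = [1, 2] / [3, 5] / [4]
  Insert 8 (step 6): P = [1, 3, 8] / [2, 4] / [6];  Q = [1, 2, 6] / [3, 5] / [4]
  Insert 5 (step 7): P = [1, 3, 5] / [2, 4, 8] / [6];  Q = [1, 2, 6] / [3, 5, 7] / [4]
  Insert 7 (step 8): P = [1, 3, 5, 7] / [2, 4, 8] / [6];  Q = [1, 2, 6, 8] / [3, 5, 7] / [4]
Final shape: (4, 3, 1).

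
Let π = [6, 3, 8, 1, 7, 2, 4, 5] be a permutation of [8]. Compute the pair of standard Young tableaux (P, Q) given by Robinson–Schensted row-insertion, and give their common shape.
P = [1, 2, 4, 5] / [3, 7] / [6, 8];  Q = [1, 3, 7, 8] / [2, 5] / [4, 6];  common shape = (4, 2, 2)

Row-insert the values π_1, π_2, … into P one at a time, bumping the leftmost entry strictly greater than the inserted value down to the next row. The recording tableau Q records, in position (i, j), the step at which that cell was added to P.
  Insert 6 (step 1): P = [6];  Q = [1]
  Insert 3 (step 2): P = [3] / [6];  Q = [1] / [2]
  Insert 8 (step 3): P = [3, 8] / [6];  Q = [1, 3] / [2]
  Insert 1 (step 4): P = [1, 8] / [3] / [6];  Q = [1, 3] / [2] / [4]
  Insert 7 (step 5): P = [1, 7] / [3, 8] / [6];  Q = [1, 3] / [2, 5] / [4]
  Insert 2 (step 6): P = [1, 2] / [3, 7] / [6, 8];  Q = [1, 3] / [2, 5] / [4, 6]
  Insert 4 (step 7): P = [1, 2, 4] / [3, 7] / [6, 8];  Q = [1, 3, 7] / [2, 5] / [4, 6]
  Insert 5 (step 8): P = [1, 2, 4, 5] / [3, 7] / [6, 8];  Q = [1, 3, 7, 8] / [2, 5] / [4, 6]
Final shape: (4, 2, 2).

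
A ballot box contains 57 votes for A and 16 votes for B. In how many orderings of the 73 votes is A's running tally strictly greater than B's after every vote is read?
Strict-lead orderings = 2960850980855604

Total orderings of the 73 votes with 57 for A: C(73, 57) = 5271759063474612. By the Bertrand ballot formula (Cycle Lemma / reflection principle), the number of orderings in which A is strictly ahead of B throughout is (p − q)/(p + q) · C(p + q, p) = (57 − 16)/(57 + 16) · 5271759063474612 = 2960850980855604.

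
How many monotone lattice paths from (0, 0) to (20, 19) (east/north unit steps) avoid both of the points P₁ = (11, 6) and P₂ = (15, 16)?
Number of paths = 46630692626

Inclusion–exclusion. Total paths: C(39, 20) = 68923264410. Through P₁: C(17, 11)·C(22, 9) = 6156069920. Through P₂: C(31, 15)·C(8, 5) = 16830250920. Since P₁ is strictly southwest of P₂, a monotone path through both must visit P₁ then P₂; paths through both = C(17, 11)·C(14, 4)·C(8, 5) = 693749056. Avoid both = 68923264410 − 6156069920 − 16830250920 + 693749056 = 46630692626.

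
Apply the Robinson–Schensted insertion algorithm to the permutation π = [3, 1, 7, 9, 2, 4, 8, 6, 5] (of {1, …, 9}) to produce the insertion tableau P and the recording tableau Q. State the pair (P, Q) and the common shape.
P = [1, 2, 4, 5] / [3, 6, 8] / [7] / [9];  Q = [1, 3, 4, 7] / [2, 5, 6] / [8] / [9];  common shape = (4, 3, 1, 1)

Row-insert the values π_1, π_2, … into P one at a time, bumping the leftmost entry strictly greater than the inserted value down to the next row. The recording tableau Q records, in position (i, j), the step at which that cell was added to P.
  Insert 3 (step 1): P = [3];  Q = [1]
  Insert 1 (step 2): P = [1] / [3];  Q = [1] / [2]
  Insert 7 (step 3): P = [1, 7] / [3];  Q = [1, 3] / [2]
  Insert 9 (step 4): P = [1, 7, 9] / [3];  Q = [1, 3, 4] / [2]
  Insert 2 (step 5): P = [1, 2, 9] / [3, 7];  Q = [1, 3, 4] / [2, 5]
  Insert 4 (step 6): P = [1, 2, 4] / [3, 7, 9];  Q = [1, 3, 4] / [2, 5, 6]
  Insert 8 (step 7): P = [1, 2, 4, 8] / [3, 7, 9];  Q = [1, 3, 4, 7] / [2, 5, 6]
  Insert 6 (step 8): P = [1, 2, 4, 6] / [3, 7, 8] / [9];  Q = [1, 3, 4, 7] / [2, 5, 6] / [8]
  Insert 5 (step 9): P = [1, 2, 4, 5] / [3, 6, 8] / [7] / [9];  Q = [1, 3, 4, 7] / [2, 5, 6] / [8] / [9]
Final shape: (4, 3, 1, 1).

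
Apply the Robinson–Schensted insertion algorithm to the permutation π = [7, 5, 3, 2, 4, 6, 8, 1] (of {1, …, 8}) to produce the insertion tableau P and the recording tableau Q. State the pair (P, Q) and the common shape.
P = [1, 4, 6, 8] / [2] / [3] / [5] / [7];  Q = [1, 5, 6, 7] / [2] / [3] / [4] / [8];  common shape = (4, 1, 1, 1, 1)

Row-insert the values π_1, π_2, … into P one at a time, bumping the leftmost entry strictly greater than the inserted value down to the next row. The recording tableau Q records, in position (i, j), the step at which that cell was added to P.
  Insert 7 (step 1): P = [7];  Q = [1]
  Insert 5 (step 2): P = [5] / [7];  Q = [1] / [2]
  Insert 3 (step 3): P = [3] / [5] / [7];  Q = [1] / [2] / [3]
  Insert 2 (step 4): P = [2] / [3] / [5] / [7];  Q = [1] / [2] / [3] / [4]
  Insert 4 (step 5): P = [2, 4] / [3] / [5] / [7];  Q = [1, 5] / [2] / [3] / [4]
  Insert 6 (step 6): P = [2, 4, 6] / [3] / [5] / [7];  Q = [1, 5, 6] / [2] / [3] / [4]
  Insert 8 (step 7): P = [2, 4, 6, 8] / [3] / [5] / [7];  Q = [1, 5, 6, 7] / [2] / [3] / [4]
  Insert 1 (step 8): P = [1, 4, 6, 8] / [2] / [3] / [5] / [7];  Q = [1, 5, 6, 7] / [2] / [3] / [4] / [8]
Final shape: (4, 1, 1, 1, 1).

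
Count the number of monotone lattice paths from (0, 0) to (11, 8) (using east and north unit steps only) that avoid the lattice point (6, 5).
Number of paths = 49710

Total paths from (0, 0) to (11, 8): C(19, 11) = 75582. Paths through (6, 5): (paths (0, 0) → (6, 5)) × (paths (6, 5) → (11, 8)) = C(11, 6) · C(8, 5) = 462 · 56 = 25872. Avoidance count = 75582 − 25872 = 49710.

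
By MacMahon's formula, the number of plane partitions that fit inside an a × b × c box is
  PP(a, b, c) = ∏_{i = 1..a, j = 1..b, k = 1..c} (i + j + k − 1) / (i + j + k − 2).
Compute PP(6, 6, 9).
PP(6, 6, 9) = 6062460972064640

Evaluate the triple product over i = 1..6, j = 1..6, k = 1..9. The factors are (2/1) · (3/2) · (4/3) · (5/4) · (6/5) · (7/6) · (8/7) · (9/8) · … (324 factors total). The numerators and denominators telescope so the product is an integer; carrying out the multiplication exactly gives PP(6, 6, 9) = 6062460972064640.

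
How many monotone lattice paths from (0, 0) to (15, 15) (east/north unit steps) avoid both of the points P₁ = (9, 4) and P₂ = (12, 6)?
Number of paths = 143757600

Inclusion–exclusion. Total paths: C(30, 15) = 155117520. Through P₁: C(13, 9)·C(17, 6) = 8848840. Through P₂: C(18, 12)·C(12, 3) = 4084080. Since P₁ is strictly southwest of P₂, a monotone path through both must visit P₁ then P₂; paths through both = C(13, 9)·C(5, 3)·C(12, 3) = 1573000. Avoid both = 155117520 − 8848840 − 4084080 + 1573000 = 143757600.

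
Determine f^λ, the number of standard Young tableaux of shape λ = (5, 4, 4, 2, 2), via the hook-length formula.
# SYT of shape (5, 4, 4, 2, 2) = 1361360

Hook-length formula: f^λ = n! / Π hook(c), product over all cells c of the Young diagram. For λ = (5, 4, 4, 2, 2), n = 17 boxes. Hook lengths by row (left-to-right, top-to-bottom): [9, 8, 5, 4, 1]; [7, 6, 3, 2]; [6, 5, 2, 1]; [3, 2]; [2, 1]. Product of hooks = 261273600. So f^λ = 17! / 261273600 = 355687428096000 / 261273600 = 1361360.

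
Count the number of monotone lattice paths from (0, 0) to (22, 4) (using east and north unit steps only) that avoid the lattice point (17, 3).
Number of paths = 8110

Total paths from (0, 0) to (22, 4): C(26, 22) = 14950. Paths through (17, 3): (paths (0, 0) → (17, 3)) × (paths (17, 3) → (22, 4)) = C(20, 17) · C(6, 5) = 1140 · 6 = 6840. Avoidance count = 14950 − 6840 = 8110.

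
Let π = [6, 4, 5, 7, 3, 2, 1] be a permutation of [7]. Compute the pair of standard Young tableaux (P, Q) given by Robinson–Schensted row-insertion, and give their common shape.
P = [1, 5, 7] / [2] / [3] / [4] / [6];  Q = [1, 3, 4] / [2] / [5] / [6] / [7];  common shape = (3, 1, 1, 1, 1)

Row-insert the values π_1, π_2, … into P one at a time, bumping the leftmost entry strictly greater than the inserted value down to the next row. The recording tableau Q records, in position (i, j), the step at which that cell was added to P.
  Insert 6 (step 1): P = [6];  Q = [1]
  Insert 4 (step 2): P = [4] / [6];  Q = [1] / [2]
  Insert 5 (step 3): P = [4, 5] / [6];  Q = [1, 3] / [2]
  Insert 7 (step 4): P = [4, 5, 7] / [6];  Q = [1, 3, 4] / [2]
  Insert 3 (step 5): P = [3, 5, 7] / [4] / [6];  Q = [1, 3, 4] / [2] / [5]
  Insert 2 (step 6): P = [2, 5, 7] / [3] / [4] / [6];  Q = [1, 3, 4] / [2] / [5] / [6]
  Insert 1 (step 7): P = [1, 5, 7] / [2] / [3] / [4] / [6];  Q = [1, 3, 4] / [2] / [5] / [6] / [7]
Final shape: (3, 1, 1, 1, 1).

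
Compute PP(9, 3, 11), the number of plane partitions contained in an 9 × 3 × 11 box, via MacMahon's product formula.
PP(9, 3, 11) = 44648855844320

Evaluate the triple product over i = 1..9, j = 1..3, k = 1..11. The factors are (2/1) · (3/2) · (4/3) · (5/4) · (6/5) · (7/6) · (8/7) · (9/8) · … (297 factors total). The numerators and denominators telescope so the product is an integer; carrying out the multiplication exactly gives PP(9, 3, 11) = 44648855844320.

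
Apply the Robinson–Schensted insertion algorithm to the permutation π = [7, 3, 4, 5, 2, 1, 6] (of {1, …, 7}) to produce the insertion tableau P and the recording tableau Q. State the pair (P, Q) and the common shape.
P = [1, 4, 5, 6] / [2] / [3] / [7];  Q = [1, 3, 4, 7] / [2] / [5] / [6];  common shape = (4, 1, 1, 1)

Row-insert the values π_1, π_2, … into P one at a time, bumping the leftmost entry strictly greater than the inserted value down to the next row. The recording tableau Q records, in position (i, j), the step at which that cell was added to P.
  Insert 7 (step 1): P = [7];  Q = [1]
  Insert 3 (step 2): P = [3] / [7];  Q = [1] / [2]
  Insert 4 (step 3): P = [3, 4] / [7];  Q = [1, 3] / [2]
  Insert 5 (step 4): P = [3, 4, 5] / [7];  Q = [1, 3, 4] / [2]
  Insert 2 (step 5): P = [2, 4, 5] / [3] / [7];  Q = [1, 3, 4] / [2] / [5]
  Insert 1 (step 6): P = [1, 4, 5] / [2] / [3] / [7];  Q = [1, 3, 4] / [2] / [5] / [6]
  Insert 6 (step 7): P = [1, 4, 5, 6] / [2] / [3] / [7];  Q = [1, 3, 4, 7] / [2] / [5] / [6]
Final shape: (4, 1, 1, 1).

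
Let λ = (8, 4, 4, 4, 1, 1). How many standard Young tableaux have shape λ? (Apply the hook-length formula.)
# SYT of shape (8, 4, 4, 4, 1, 1) = 861780150

Hook-length formula: f^λ = n! / Π hook(c), product over all cells c of the Young diagram. For λ = (8, 4, 4, 4, 1, 1), n = 22 boxes. Hook lengths by row (left-to-right, top-to-bottom): [13, 10, 9, 8, 4, 3, 2, 1]; [8, 5, 4, 3]; [7, 4, 3, 2]; [6, 3, 2, 1]; [2]; [1]. Product of hooks = 1304277811200. So f^λ = 22! / 1304277811200 = 1124000727777607680000 / 1304277811200 = 861780150.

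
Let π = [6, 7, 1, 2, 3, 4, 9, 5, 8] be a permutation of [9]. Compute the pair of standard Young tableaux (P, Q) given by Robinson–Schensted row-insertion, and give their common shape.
P = [1, 2, 3, 4, 5, 8] / [6, 7, 9];  Q = [1, 2, 5, 6, 7, 9] / [3, 4, 8];  common shape = (6, 3)

Row-insert the values π_1, π_2, … into P one at a time, bumping the leftmost entry strictly greater than the inserted value down to the next row. The recording tableau Q records, in position (i, j), the step at which that cell was added to P.
  Insert 6 (step 1): P = [6];  Q = [1]
  Insert 7 (step 2): P = [6, 7];  Q = [1, 2]
  Insert 1 (step 3): P = [1, 7] / [6];  Q = [1, 2] / [3]
  Insert 2 (step 4): P = [1, 2] / [6, 7];  Q = [1, 2] / [3, 4]
  Insert 3 (step 5): P = [1, 2, 3] / [6, 7];  Q = [1, 2, 5] / [3, 4]
  Insert 4 (step 6): P = [1, 2, 3, 4] / [6, 7];  Q = [1, 2, 5, 6] / [3, 4]
  Insert 9 (step 7): P = [1, 2, 3, 4, 9] / [6, 7];  Q = [1, 2, 5, 6, 7] / [3, 4]
  Insert 5 (step 8): P = [1, 2, 3, 4, 5] / [6, 7, 9];  Q = [1, 2, 5, 6, 7] / [3, 4, 8]
  Insert 8 (step 9): P = [1, 2, 3, 4, 5, 8] / [6, 7, 9];  Q = [1, 2, 5, 6, 7, 9] / [3, 4, 8]
Final shape: (6, 3).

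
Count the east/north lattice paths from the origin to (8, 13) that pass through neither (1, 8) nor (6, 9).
Number of paths = 122097

Inclusion–exclusion. Total paths: C(21, 8) = 203490. Through P₁: C(9, 1)·C(12, 7) = 7128. Through P₂: C(15, 6)·C(6, 2) = 75075. Since P₁ is strictly southwest of P₂, a monotone path through both must visit P₁ then P₂; paths through both = C(9, 1)·C(6, 5)·C(6, 2) = 810. Avoid both = 203490 − 7128 − 75075 + 810 = 122097.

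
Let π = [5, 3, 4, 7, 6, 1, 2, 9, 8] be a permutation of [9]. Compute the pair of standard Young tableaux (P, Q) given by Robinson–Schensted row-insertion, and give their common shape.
P = [1, 2, 6, 8] / [3, 4, 9] / [5, 7];  Q = [1, 3, 4, 8] / [2, 5, 9] / [6, 7];  common shape = (4, 3, 2)

Row-insert the values π_1, π_2, … into P one at a time, bumping the leftmost entry strictly greater than the inserted value down to the next row. The recording tableau Q records, in position (i, j), the step at which that cell was added to P.
  Insert 5 (step 1): P = [5];  Q = [1]
  Insert 3 (step 2): P = [3] / [5];  Q = [1] / [2]
  Insert 4 (step 3): P = [3, 4] / [5];  Q = [1, 3] / [2]
  Insert 7 (step 4): P = [3, 4, 7] / [5];  Q = [1, 3, 4] / [2]
  Insert 6 (step 5): P = [3, 4, 6] / [5, 7];  Q = [1, 3, 4] / [2, 5]
  Insert 1 (step 6): P = [1, 4, 6] / [3, 7] / [5];  Q = [1, 3, 4] / [2, 5] / [6]
  Insert 2 (step 7): P = [1, 2, 6] / [3, 4] / [5, 7];  Q = [1, 3, 4] / [2, 5] / [6, 7]
  Insert 9 (step 8): P = [1, 2, 6, 9] / [3, 4] / [5, 7];  Q = [1, 3, 4, 8] / [2, 5] / [6, 7]
  Insert 8 (step 9): P = [1, 2, 6, 8] / [3, 4, 9] / [5, 7];  Q = [1, 3, 4, 8] / [2, 5, 9] / [6, 7]
Final shape: (4, 3, 2).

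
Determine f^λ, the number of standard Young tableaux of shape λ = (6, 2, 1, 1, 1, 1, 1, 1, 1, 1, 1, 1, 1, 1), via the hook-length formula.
# SYT of shape (6, 2, 1, 1, 1, 1, 1, 1, 1, 1, 1, 1, 1, 1) = 132600

Hook-length formula: f^λ = n! / Π hook(c), product over all cells c of the Young diagram. For λ = (6, 2, 1, 1, 1, 1, 1, 1, 1, 1, 1, 1, 1, 1), n = 20 boxes. Hook lengths by row (left-to-right, top-to-bottom): [19, 6, 4, 3, 2, 1]; [14, 1]; [12]; [11]; [10]; [9]; [8]; [7]; [6]; [5]; [4]; [3]; [2]; [1]. Product of hooks = 18347677286400. So f^λ = 20! / 18347677286400 = 2432902008176640000 / 18347677286400 = 132600.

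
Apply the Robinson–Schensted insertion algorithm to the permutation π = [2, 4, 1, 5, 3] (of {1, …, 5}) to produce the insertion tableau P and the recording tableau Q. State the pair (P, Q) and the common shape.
P = [1, 3, 5] / [2, 4];  Q = [1, 2, 4] / [3, 5];  common shape = (3, 2)

Row-insert the values π_1, π_2, … into P one at a time, bumping the leftmost entry strictly greater than the inserted value down to the next row. The recording tableau Q records, in position (i, j), the step at which that cell was added to P.
  Insert 2 (step 1): P = [2];  Q = [1]
  Insert 4 (step 2): P = [2, 4];  Q = [1, 2]
  Insert 1 (step 3): P = [1, 4] / [2];  Q = [1, 2] / [3]
  Insert 5 (step 4): P = [1, 4, 5] / [2];  Q = [1, 2, 4] / [3]
  Insert 3 (step 5): P = [1, 3, 5] / [2, 4];  Q = [1, 2, 4] / [3, 5]
Final shape: (3, 2).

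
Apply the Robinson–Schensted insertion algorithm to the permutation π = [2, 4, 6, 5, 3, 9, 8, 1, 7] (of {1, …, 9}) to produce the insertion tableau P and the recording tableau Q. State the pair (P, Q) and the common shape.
P = [1, 3, 5, 7] / [2, 8] / [4, 9] / [6];  Q = [1, 2, 3, 6] / [4, 7] / [5, 9] / [8];  common shape = (4, 2, 2, 1)

Row-insert the values π_1, π_2, … into P one at a time, bumping the leftmost entry strictly greater than the inserted value down to the next row. The recording tableau Q records, in position (i, j), the step at which that cell was added to P.
  Insert 2 (step 1): P = [2];  Q = [1]
  Insert 4 (step 2): P = [2, 4];  Q = [1, 2]
  Insert 6 (step 3): P = [2, 4, 6];  Q = [1, 2, 3]
  Insert 5 (step 4): P = [2, 4, 5] / [6];  Q = [1, 2, 3] / [4]
  Insert 3 (step 5): P = [2, 3, 5] / [4] / [6];  Q = [1, 2, 3] / [4] / [5]
  Insert 9 (step 6): P = [2, 3, 5, 9] / [4] / [6];  Q = [1, 2, 3, 6] / [4] / [5]
  Insert 8 (step 7): P = [2, 3, 5, 8] / [4, 9] / [6];  Q = [1, 2, 3, 6] / [4, 7] / [5]
  Insert 1 (step 8): P = [1, 3, 5, 8] / [2, 9] / [4] / [6];  Q = [1, 2, 3, 6] / [4, 7] / [5] / [8]
  Insert 7 (step 9): P = [1, 3, 5, 7] / [2, 8] / [4, 9] / [6];  Q = [1, 2, 3, 6] / [4, 7] / [5, 9] / [8]
Final shape: (4, 2, 2, 1).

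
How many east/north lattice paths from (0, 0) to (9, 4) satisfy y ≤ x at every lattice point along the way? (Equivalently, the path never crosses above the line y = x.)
Number of paths = 429

By the reflection principle (André's argument), the number of monotone paths to (9, 4) with n ≤ m that never go above y = x is C(13, 9) − C(13, 10) = 715 − 286 = 429.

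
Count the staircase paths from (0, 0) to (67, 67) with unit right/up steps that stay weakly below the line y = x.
C_67 = 22033725021956517463358552614056949950

These NE paths below the diagonal are counted by the Catalan number C_n = (1/(n + 1)) · C(2n, n). For n = 67: C_67 = (1/68) · C(134, 67) = 1498293301493043187508381577755872596600/68 = 22033725021956517463358552614056949950.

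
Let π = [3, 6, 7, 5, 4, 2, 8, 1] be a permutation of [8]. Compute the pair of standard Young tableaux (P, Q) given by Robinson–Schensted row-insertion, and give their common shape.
P = [1, 4, 7, 8] / [2] / [3] / [5] / [6];  Q = [1, 2, 3, 7] / [4] / [5] / [6] / [8];  common shape = (4, 1, 1, 1, 1)

Row-insert the values π_1, π_2, … into P one at a time, bumping the leftmost entry strictly greater than the inserted value down to the next row. The recording tableau Q records, in position (i, j), the step at which that cell was added to P.
  Insert 3 (step 1): P = [3];  Q = [1]
  Insert 6 (step 2): P = [3, 6];  Q = [1, 2]
  Insert 7 (step 3): P = [3, 6, 7];  Q = [1, 2, 3]
  Insert 5 (step 4): P = [3, 5, 7] / [6];  Q = [1, 2, 3] / [4]
  Insert 4 (step 5): P = [3, 4, 7] / [5] / [6];  Q = [1, 2, 3] / [4] / [5]
  Insert 2 (step 6): P = [2, 4, 7] / [3] / [5] / [6];  Q = [1, 2, 3] / [4] / [5] / [6]
  Insert 8 (step 7): P = [2, 4, 7, 8] / [3] / [5] / [6];  Q = [1, 2, 3, 7] / [4] / [5] / [6]
  Insert 1 (step 8): P = [1, 4, 7, 8] / [2] / [3] / [5] / [6];  Q = [1, 2, 3, 7] / [4] / [5] / [6] / [8]
Final shape: (4, 1, 1, 1, 1).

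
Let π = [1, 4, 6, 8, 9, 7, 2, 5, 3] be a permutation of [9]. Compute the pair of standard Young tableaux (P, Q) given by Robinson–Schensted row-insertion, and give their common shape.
P = [1, 2, 3, 7, 9] / [4, 5] / [6] / [8];  Q = [1, 2, 3, 4, 5] / [6, 8] / [7] / [9];  common shape = (5, 2, 1, 1)

Row-insert the values π_1, π_2, … into P one at a time, bumping the leftmost entry strictly greater than the inserted value down to the next row. The recording tableau Q records, in position (i, j), the step at which that cell was added to P.
  Insert 1 (step 1): P = [1];  Q = [1]
  Insert 4 (step 2): P = [1, 4];  Q = [1, 2]
  Insert 6 (step 3): P = [1, 4, 6];  Q = [1, 2, 3]
  Insert 8 (step 4): P = [1, 4, 6, 8];  Q = [1, 2, 3, 4]
  Insert 9 (step 5): P = [1, 4, 6, 8, 9];  Q = [1, 2, 3, 4, 5]
  Insert 7 (step 6): P = [1, 4, 6, 7, 9] / [8];  Q = [1, 2, 3, 4, 5] / [6]
  Insert 2 (step 7): P = [1, 2, 6, 7, 9] / [4] / [8];  Q = [1, 2, 3, 4, 5] / [6] / [7]
  Insert 5 (step 8): P = [1, 2, 5, 7, 9] / [4, 6] / [8];  Q = [1, 2, 3, 4, 5] / [6, 8] / [7]
  Insert 3 (step 9): P = [1, 2, 3, 7, 9] / [4, 5] / [6] / [8];  Q = [1, 2, 3, 4, 5] / [6, 8] / [7] / [9]
Final shape: (5, 2, 1, 1).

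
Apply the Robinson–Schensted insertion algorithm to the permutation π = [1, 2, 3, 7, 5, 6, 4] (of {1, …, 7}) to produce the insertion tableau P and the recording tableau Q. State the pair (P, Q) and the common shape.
P = [1, 2, 3, 4, 6] / [5] / [7];  Q = [1, 2, 3, 4, 6] / [5] / [7];  common shape = (5, 1, 1)

Row-insert the values π_1, π_2, … into P one at a time, bumping the leftmost entry strictly greater than the inserted value down to the next row. The recording tableau Q records, in position (i, j), the step at which that cell was added to P.
  Insert 1 (step 1): P = [1];  Q = [1]
  Insert 2 (step 2): P = [1, 2];  Q = [1, 2]
  Insert 3 (step 3): P = [1, 2, 3];  Q = [1, 2, 3]
  Insert 7 (step 4): P = [1, 2, 3, 7];  Q = [1, 2, 3, 4]
  Insert 5 (step 5): P = [1, 2, 3, 5] / [7];  Q = [1, 2, 3, 4] / [5]
  Insert 6 (step 6): P = [1, 2, 3, 5, 6] / [7];  Q = [1, 2, 3, 4, 6] / [5]
  Insert 4 (step 7): P = [1, 2, 3, 4, 6] / [5] / [7];  Q = [1, 2, 3, 4, 6] / [5] / [7]
Final shape: (5, 1, 1).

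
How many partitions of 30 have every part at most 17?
p(30, parts ≤ 17) = 5332

Use the recurrence p(n, m) = p(n, m−1) + p(n−m, m): either the largest part is < m (count p(n, m−1)) or the largest part is exactly m (remove one copy of m, count p(n−m, m)). With p(0, ·) = 1 this gives p(30, parts ≤ 17) = 5332. (By conjugating Young diagrams, this also counts partitions of 30 into at most 17 parts.)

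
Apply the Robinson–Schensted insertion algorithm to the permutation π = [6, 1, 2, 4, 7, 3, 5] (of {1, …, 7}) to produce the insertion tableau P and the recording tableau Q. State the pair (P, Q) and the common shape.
P = [1, 2, 3, 5] / [4, 7] / [6];  Q = [1, 3, 4, 5] / [2, 7] / [6];  common shape = (4, 2, 1)

Row-insert the values π_1, π_2, … into P one at a time, bumping the leftmost entry strictly greater than the inserted value down to the next row. The recording tableau Q records, in position (i, j), the step at which that cell was added to P.
  Insert 6 (step 1): P = [6];  Q = [1]
  Insert 1 (step 2): P = [1] / [6];  Q = [1] / [2]
  Insert 2 (step 3): P = [1, 2] / [6];  Q = [1, 3] / [2]
  Insert 4 (step 4): P = [1, 2, 4] / [6];  Q = [1, 3, 4] / [2]
  Insert 7 (step 5): P = [1, 2, 4, 7] / [6];  Q = [1, 3, 4, 5] / [2]
  Insert 3 (step 6): P = [1, 2, 3, 7] / [4] / [6];  Q = [1, 3, 4, 5] / [2] / [6]
  Insert 5 (step 7): P = [1, 2, 3, 5] / [4, 7] / [6];  Q = [1, 3, 4, 5] / [2, 7] / [6]
Final shape: (4, 2, 1).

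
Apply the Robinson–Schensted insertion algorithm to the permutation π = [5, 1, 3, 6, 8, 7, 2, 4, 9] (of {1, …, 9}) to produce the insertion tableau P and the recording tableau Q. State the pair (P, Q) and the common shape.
P = [1, 2, 4, 7, 9] / [3, 6] / [5, 8];  Q = [1, 3, 4, 5, 9] / [2, 6] / [7, 8];  common shape = (5, 2, 2)

Row-insert the values π_1, π_2, … into P one at a time, bumping the leftmost entry strictly greater than the inserted value down to the next row. The recording tableau Q records, in position (i, j), the step at which that cell was added to P.
  Insert 5 (step 1): P = [5];  Q = [1]
  Insert 1 (step 2): P = [1] / [5];  Q = [1] / [2]
  Insert 3 (step 3): P = [1, 3] / [5];  Q = [1, 3] / [2]
  Insert 6 (step 4): P = [1, 3, 6] / [5];  Q = [1, 3, 4] / [2]
  Insert 8 (step 5): P = [1, 3, 6, 8] / [5];  Q = [1, 3, 4, 5] / [2]
  Insert 7 (step 6): P = [1, 3, 6, 7] / [5, 8];  Q = [1, 3, 4, 5] / [2, 6]
  Insert 2 (step 7): P = [1, 2, 6, 7] / [3, 8] / [5];  Q = [1, 3, 4, 5] / [2, 6] / [7]
  Insert 4 (step 8): P = [1, 2, 4, 7] / [3, 6] / [5, 8];  Q = [1, 3, 4, 5] / [2, 6] / [7, 8]
  Insert 9 (step 9): P = [1, 2, 4, 7, 9] / [3, 6] / [5, 8];  Q = [1, 3, 4, 5, 9] / [2, 6] / [7, 8]
Final shape: (5, 2, 2).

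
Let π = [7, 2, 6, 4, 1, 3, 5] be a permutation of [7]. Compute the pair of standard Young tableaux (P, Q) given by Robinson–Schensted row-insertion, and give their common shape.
P = [1, 3, 5] / [2, 4] / [6] / [7];  Q = [1, 3, 7] / [2, 6] / [4] / [5];  common shape = (3, 2, 1, 1)

Row-insert the values π_1, π_2, … into P one at a time, bumping the leftmost entry strictly greater than the inserted value down to the next row. The recording tableau Q records, in position (i, j), the step at which that cell was added to P.
  Insert 7 (step 1): P = [7];  Q = [1]
  Insert 2 (step 2): P = [2] / [7];  Q = [1] / [2]
  Insert 6 (step 3): P = [2, 6] / [7];  Q = [1, 3] / [2]
  Insert 4 (step 4): P = [2, 4] / [6] / [7];  Q = [1, 3] / [2] / [4]
  Insert 1 (step 5): P = [1, 4] / [2] / [6] / [7];  Q = [1, 3] / [2] / [4] / [5]
  Insert 3 (step 6): P = [1, 3] / [2, 4] / [6] / [7];  Q = [1, 3] / [2, 6] / [4] / [5]
  Insert 5 (step 7): P = [1, 3, 5] / [2, 4] / [6] / [7];  Q = [1, 3, 7] / [2, 6] / [4] / [5]
Final shape: (3, 2, 1, 1).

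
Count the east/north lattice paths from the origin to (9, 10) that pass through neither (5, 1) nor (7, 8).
Number of paths = 50774

Inclusion–exclusion. Total paths: C(19, 9) = 92378. Through P₁: C(6, 5)·C(13, 4) = 4290. Through P₂: C(15, 7)·C(4, 2) = 38610. Since P₁ is strictly southwest of P₂, a monotone path through both must visit P₁ then P₂; paths through both = C(6, 5)·C(9, 2)·C(4, 2) = 1296. Avoid both = 92378 − 4290 − 38610 + 1296 = 50774.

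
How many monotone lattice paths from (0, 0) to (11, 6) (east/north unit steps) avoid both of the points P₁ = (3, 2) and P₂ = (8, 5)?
Number of paths = 4518

Inclusion–exclusion. Total paths: C(17, 11) = 12376. Through P₁: C(5, 3)·C(12, 8) = 4950. Through P₂: C(13, 8)·C(4, 3) = 5148. Since P₁ is strictly southwest of P₂, a monotone path through both must visit P₁ then P₂; paths through both = C(5, 3)·C(8, 5)·C(4, 3) = 2240. Avoid both = 12376 − 4950 − 5148 + 2240 = 4518.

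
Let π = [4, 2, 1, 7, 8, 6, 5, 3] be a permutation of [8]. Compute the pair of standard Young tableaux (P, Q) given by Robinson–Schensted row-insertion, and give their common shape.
P = [1, 3, 8] / [2, 5] / [4, 6] / [7];  Q = [1, 4, 5] / [2, 6] / [3, 7] / [8];  common shape = (3, 2, 2, 1)

Row-insert the values π_1, π_2, … into P one at a time, bumping the leftmost entry strictly greater than the inserted value down to the next row. The recording tableau Q records, in position (i, j), the step at which that cell was added to P.
  Insert 4 (step 1): P = [4];  Q = [1]
  Insert 2 (step 2): P = [2] / [4];  Q = [1] / [2]
  Insert 1 (step 3): P = [1] / [2] / [4];  Q = [1] / [2] / [3]
  Insert 7 (step 4): P = [1, 7] / [2] / [4];  Q = [1, 4] / [2] / [3]
  Insert 8 (step 5): P = [1, 7, 8] / [2] / [4];  Q = [1, 4, 5] / [2] / [3]
  Insert 6 (step 6): P = [1, 6, 8] / [2, 7] / [4];  Q = [1, 4, 5] / [2, 6] / [3]
  Insert 5 (step 7): P = [1, 5, 8] / [2, 6] / [4, 7];  Q = [1, 4, 5] / [2, 6] / [3, 7]
  Insert 3 (step 8): P = [1, 3, 8] / [2, 5] / [4, 6] / [7];  Q = [1, 4, 5] / [2, 6] / [3, 7] / [8]
Final shape: (3, 2, 2, 1).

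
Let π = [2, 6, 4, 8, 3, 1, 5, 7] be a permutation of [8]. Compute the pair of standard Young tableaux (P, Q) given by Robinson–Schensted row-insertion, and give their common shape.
P = [1, 3, 5, 7] / [2, 8] / [4] / [6];  Q = [1, 2, 4, 8] / [3, 7] / [5] / [6];  common shape = (4, 2, 1, 1)

Row-insert the values π_1, π_2, … into P one at a time, bumping the leftmost entry strictly greater than the inserted value down to the next row. The recording tableau Q records, in position (i, j), the step at which that cell was added to P.
  Insert 2 (step 1): P = [2];  Q = [1]
  Insert 6 (step 2): P = [2, 6];  Q = [1, 2]
  Insert 4 (step 3): P = [2, 4] / [6];  Q = [1, 2] / [3]
  Insert 8 (step 4): P = [2, 4, 8] / [6];  Q = [1, 2, 4] / [3]
  Insert 3 (step 5): P = [2, 3, 8] / [4] / [6];  Q = [1, 2, 4] / [3] / [5]
  Insert 1 (step 6): P = [1, 3, 8] / [2] / [4] / [6];  Q = [1, 2, 4] / [3] / [5] / [6]
  Insert 5 (step 7): P = [1, 3, 5] / [2, 8] / [4] / [6];  Q = [1, 2, 4] / [3, 7] / [5] / [6]
  Insert 7 (step 8): P = [1, 3, 5, 7] / [2, 8] / [4] / [6];  Q = [1, 2, 4, 8] / [3, 7] / [5] / [6]
Final shape: (4, 2, 1, 1).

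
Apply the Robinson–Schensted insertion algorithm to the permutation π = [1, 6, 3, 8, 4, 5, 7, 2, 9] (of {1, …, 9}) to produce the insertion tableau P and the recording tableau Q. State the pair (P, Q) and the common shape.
P = [1, 2, 4, 5, 7, 9] / [3, 8] / [6];  Q = [1, 2, 4, 6, 7, 9] / [3, 5] / [8];  common shape = (6, 2, 1)

Row-insert the values π_1, π_2, … into P one at a time, bumping the leftmost entry strictly greater than the inserted value down to the next row. The recording tableau Q records, in position (i, j), the step at which that cell was added to P.
  Insert 1 (step 1): P = [1];  Q = [1]
  Insert 6 (step 2): P = [1, 6];  Q = [1, 2]
  Insert 3 (step 3): P = [1, 3] / [6];  Q = [1, 2] / [3]
  Insert 8 (step 4): P = [1, 3, 8] / [6];  Q = [1, 2, 4] / [3]
  Insert 4 (step 5): P = [1, 3, 4] / [6, 8];  Q = [1, 2, 4] / [3, 5]
  Insert 5 (step 6): P = [1, 3, 4, 5] / [6, 8];  Q = [1, 2, 4, 6] / [3, 5]
  Insert 7 (step 7): P = [1, 3, 4, 5, 7] / [6, 8];  Q = [1, 2, 4, 6, 7] / [3, 5]
  Insert 2 (step 8): P = [1, 2, 4, 5, 7] / [3, 8] / [6];  Q = [1, 2, 4, 6, 7] / [3, 5] / [8]
  Insert 9 (step 9): P = [1, 2, 4, 5, 7, 9] / [3, 8] / [6];  Q = [1, 2, 4, 6, 7, 9] / [3, 5] / [8]
Final shape: (6, 2, 1).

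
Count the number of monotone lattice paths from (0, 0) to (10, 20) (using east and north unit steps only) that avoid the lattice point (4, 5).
Number of paths = 23207751

Total paths from (0, 0) to (10, 20): C(30, 10) = 30045015. Paths through (4, 5): (paths (0, 0) → (4, 5)) × (paths (4, 5) → (10, 20)) = C(9, 4) · C(21, 6) = 126 · 54264 = 6837264. Avoidance count = 30045015 − 6837264 = 23207751.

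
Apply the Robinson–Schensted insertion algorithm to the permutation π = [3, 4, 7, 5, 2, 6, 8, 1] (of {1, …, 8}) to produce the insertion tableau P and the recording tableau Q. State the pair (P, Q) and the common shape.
P = [1, 4, 5, 6, 8] / [2] / [3] / [7];  Q = [1, 2, 3, 6, 7] / [4] / [5] / [8];  common shape = (5, 1, 1, 1)

Row-insert the values π_1, π_2, … into P one at a time, bumping the leftmost entry strictly greater than the inserted value down to the next row. The recording tableau Q records, in position (i, j), the step at which that cell was added to P.
  Insert 3 (step 1): P = [3];  Q = [1]
  Insert 4 (step 2): P = [3, 4];  Q = [1, 2]
  Insert 7 (step 3): P = [3, 4, 7];  Q = [1, 2, 3]
  Insert 5 (step 4): P = [3, 4, 5] / [7];  Q = [1, 2, 3] / [4]
  Insert 2 (step 5): P = [2, 4, 5] / [3] / [7];  Q = [1, 2, 3] / [4] / [5]
  Insert 6 (step 6): P = [2, 4, 5, 6] / [3] / [7];  Q = [1, 2, 3, 6] / [4] / [5]
  Insert 8 (step 7): P = [2, 4, 5, 6, 8] / [3] / [7];  Q = [1, 2, 3, 6, 7] / [4] / [5]
  Insert 1 (step 8): P = [1, 4, 5, 6, 8] / [2] / [3] / [7];  Q = [1, 2, 3, 6, 7] / [4] / [5] / [8]
Final shape: (5, 1, 1, 1).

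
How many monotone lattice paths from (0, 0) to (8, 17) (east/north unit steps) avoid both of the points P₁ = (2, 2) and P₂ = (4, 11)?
Number of paths = 538641

Inclusion–exclusion. Total paths: C(25, 8) = 1081575. Through P₁: C(4, 2)·C(21, 6) = 325584. Through P₂: C(15, 4)·C(10, 4) = 286650. Since P₁ is strictly southwest of P₂, a monotone path through both must visit P₁ then P₂; paths through both = C(4, 2)·C(11, 2)·C(10, 4) = 69300. Avoid both = 1081575 − 325584 − 286650 + 69300 = 538641.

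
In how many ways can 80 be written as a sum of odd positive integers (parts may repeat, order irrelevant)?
p_odd(80) = 77312

Enumerate partitions using only odd parts via the recurrence o(n, m) = o(n, m−2) + o(n−m, m) over odd m, starting from the largest odd part ≤ n. This gives p_odd(80) = 77312. (Euler's theorem: equals the count of distinct-part partitions.)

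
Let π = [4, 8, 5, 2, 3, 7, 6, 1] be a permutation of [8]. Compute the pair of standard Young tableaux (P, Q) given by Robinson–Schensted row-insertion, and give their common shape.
P = [1, 3, 6] / [2, 5, 7] / [4] / [8];  Q = [1, 2, 6] / [3, 5, 7] / [4] / [8];  common shape = (3, 3, 1, 1)

Row-insert the values π_1, π_2, … into P one at a time, bumping the leftmost entry strictly greater than the inserted value down to the next row. The recording tableau Q records, in position (i, j), the step at which that cell was added to P.
  Insert 4 (step 1): P = [4];  Q = [1]
  Insert 8 (step 2): P = [4, 8];  Q = [1, 2]
  Insert 5 (step 3): P = [4, 5] / [8];  Q = [1, 2] / [3]
  Insert 2 (step 4): P = [2, 5] / [4] / [8];  Q = [1, 2] / [3] / [4]
  Insert 3 (step 5): P = [2, 3] / [4, 5] / [8];  Q = [1, 2] / [3, 5] / [4]
  Insert 7 (step 6): P = [2, 3, 7] / [4, 5] / [8];  Q = [1, 2, 6] / [3, 5] / [4]
  Insert 6 (step 7): P = [2, 3, 6] / [4, 5, 7] / [8];  Q = [1, 2, 6] / [3, 5, 7] / [4]
  Insert 1 (step 8): P = [1, 3, 6] / [2, 5, 7] / [4] / [8];  Q = [1, 2, 6] / [3, 5, 7] / [4] / [8]
Final shape: (3, 3, 1, 1).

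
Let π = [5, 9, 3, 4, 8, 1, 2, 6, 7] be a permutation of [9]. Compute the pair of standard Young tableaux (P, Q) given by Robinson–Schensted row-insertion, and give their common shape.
P = [1, 2, 6, 7] / [3, 4, 8] / [5, 9];  Q = [1, 2, 5, 9] / [3, 4, 8] / [6, 7];  common shape = (4, 3, 2)

Row-insert the values π_1, π_2, … into P one at a time, bumping the leftmost entry strictly greater than the inserted value down to the next row. The recording tableau Q records, in position (i, j), the step at which that cell was added to P.
  Insert 5 (step 1): P = [5];  Q = [1]
  Insert 9 (step 2): P = [5, 9];  Q = [1, 2]
  Insert 3 (step 3): P = [3, 9] / [5];  Q = [1, 2] / [3]
  Insert 4 (step 4): P = [3, 4] / [5, 9];  Q = [1, 2] / [3, 4]
  Insert 8 (step 5): P = [3, 4, 8] / [5, 9];  Q = [1, 2, 5] / [3, 4]
  Insert 1 (step 6): P = [1, 4, 8] / [3, 9] / [5];  Q = [1, 2, 5] / [3, 4] / [6]
  Insert 2 (step 7): P = [1, 2, 8] / [3, 4] / [5, 9];  Q = [1, 2, 5] / [3, 4] / [6, 7]
  Insert 6 (step 8): P = [1, 2, 6] / [3, 4, 8] / [5, 9];  Q = [1, 2, 5] / [3, 4, 8] / [6, 7]
  Insert 7 (step 9): P = [1, 2, 6, 7] / [3, 4, 8] / [5, 9];  Q = [1, 2, 5, 9] / [3, 4, 8] / [6, 7]
Final shape: (4, 3, 2).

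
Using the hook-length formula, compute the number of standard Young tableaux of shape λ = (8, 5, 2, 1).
# SYT of shape (8, 5, 2, 1) = 266240

Hook-length formula: f^λ = n! / Π hook(c), product over all cells c of the Young diagram. For λ = (8, 5, 2, 1), n = 16 boxes. Hook lengths by row (left-to-right, top-to-bottom): [11, 9, 7, 6, 5, 3, 2, 1]; [7, 5, 3, 2, 1]; [3, 1]; [1]. Product of hooks = 78586200. So f^λ = 16! / 78586200 = 20922789888000 / 78586200 = 266240.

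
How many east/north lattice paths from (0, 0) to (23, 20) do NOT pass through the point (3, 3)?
Number of paths = 642459544020

Total paths from (0, 0) to (23, 20): C(43, 23) = 960566918220. Paths through (3, 3): (paths (0, 0) → (3, 3)) × (paths (3, 3) → (23, 20)) = C(6, 3) · C(37, 20) = 20 · 15905368710 = 318107374200. Avoidance count = 960566918220 − 318107374200 = 642459544020.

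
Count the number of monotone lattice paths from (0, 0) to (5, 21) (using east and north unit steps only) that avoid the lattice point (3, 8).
Number of paths = 48455

Total paths from (0, 0) to (5, 21): C(26, 5) = 65780. Paths through (3, 8): (paths (0, 0) → (3, 8)) × (paths (3, 8) → (5, 21)) = C(11, 3) · C(15, 2) = 165 · 105 = 17325. Avoidance count = 65780 − 17325 = 48455.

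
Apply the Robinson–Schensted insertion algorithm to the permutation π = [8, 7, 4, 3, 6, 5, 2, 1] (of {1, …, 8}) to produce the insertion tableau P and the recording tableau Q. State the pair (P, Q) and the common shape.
P = [1, 5] / [2, 6] / [3] / [4] / [7] / [8];  Q = [1, 5] / [2, 6] / [3] / [4] / [7] / [8];  common shape = (2, 2, 1, 1, 1, 1)

Row-insert the values π_1, π_2, … into P one at a time, bumping the leftmost entry strictly greater than the inserted value down to the next row. The recording tableau Q records, in position (i, j), the step at which that cell was added to P.
  Insert 8 (step 1): P = [8];  Q = [1]
  Insert 7 (step 2): P = [7] / [8];  Q = [1] / [2]
  Insert 4 (step 3): P = [4] / [7] / [8];  Q = [1] / [2] / [3]
  Insert 3 (step 4): P = [3] / [4] / [7] / [8];  Q = [1] / [2] / [3] / [4]
  Insert 6 (step 5): P = [3, 6] / [4] / [7] / [8];  Q = [1, 5] / [2] / [3] / [4]
  Insert 5 (step 6): P = [3, 5] / [4, 6] / [7] / [8];  Q = [1, 5] / [2, 6] / [3] / [4]
  Insert 2 (step 7): P = [2, 5] / [3, 6] / [4] / [7] / [8];  Q = [1, 5] / [2, 6] / [3] / [4] / [7]
  Insert 1 (step 8): P = [1, 5] / [2, 6] / [3] / [4] / [7] / [8];  Q = [1, 5] / [2, 6] / [3] / [4] / [7] / [8]
Final shape: (2, 2, 1, 1, 1, 1).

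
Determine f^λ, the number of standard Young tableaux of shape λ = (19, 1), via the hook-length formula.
# SYT of shape (19, 1) = 19

Hook-length formula: f^λ = n! / Π hook(c), product over all cells c of the Young diagram. For λ = (19, 1), n = 20 boxes. Hook lengths by row (left-to-right, top-to-bottom): [20, 18, 17, 16, 15, 14, 13, 12, 11, 10, 9, 8, 7, 6, 5, 4, 3, 2, 1]; [1]. Product of hooks = 128047474114560000. So f^λ = 20! / 128047474114560000 = 2432902008176640000 / 128047474114560000 = 19.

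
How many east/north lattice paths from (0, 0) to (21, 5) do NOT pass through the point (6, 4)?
Number of paths = 62420

Total paths from (0, 0) to (21, 5): C(26, 21) = 65780. Paths through (6, 4): (paths (0, 0) → (6, 4)) × (paths (6, 4) → (21, 5)) = C(10, 6) · C(16, 15) = 210 · 16 = 3360. Avoidance count = 65780 − 3360 = 62420.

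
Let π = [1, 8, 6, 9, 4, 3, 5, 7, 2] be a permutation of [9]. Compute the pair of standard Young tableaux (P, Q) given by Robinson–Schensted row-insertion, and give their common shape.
P = [1, 2, 5, 7] / [3, 9] / [4] / [6] / [8];  Q = [1, 2, 4, 8] / [3, 7] / [5] / [6] / [9];  common shape = (4, 2, 1, 1, 1)

Row-insert the values π_1, π_2, … into P one at a time, bumping the leftmost entry strictly greater than the inserted value down to the next row. The recording tableau Q records, in position (i, j), the step at which that cell was added to P.
  Insert 1 (step 1): P = [1];  Q = [1]
  Insert 8 (step 2): P = [1, 8];  Q = [1, 2]
  Insert 6 (step 3): P = [1, 6] / [8];  Q = [1, 2] / [3]
  Insert 9 (step 4): P = [1, 6, 9] / [8];  Q = [1, 2, 4] / [3]
  Insert 4 (step 5): P = [1, 4, 9] / [6] / [8];  Q = [1, 2, 4] / [3] / [5]
  Insert 3 (step 6): P = [1, 3, 9] / [4] / [6] / [8];  Q = [1, 2, 4] / [3] / [5] / [6]
  Insert 5 (step 7): P = [1, 3, 5] / [4, 9] / [6] / [8];  Q = [1, 2, 4] / [3, 7] / [5] / [6]
  Insert 7 (step 8): P = [1, 3, 5, 7] / [4, 9] / [6] / [8];  Q = [1, 2, 4, 8] / [3, 7] / [5] / [6]
  Insert 2 (step 9): P = [1, 2, 5, 7] / [3, 9] / [4] / [6] / [8];  Q = [1, 2, 4, 8] / [3, 7] / [5] / [6] / [9]
Final shape: (4, 2, 1, 1, 1).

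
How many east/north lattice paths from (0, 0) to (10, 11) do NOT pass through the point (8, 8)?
Number of paths = 224016

Total paths from (0, 0) to (10, 11): C(21, 10) = 352716. Paths through (8, 8): (paths (0, 0) → (8, 8)) × (paths (8, 8) → (10, 11)) = C(16, 8) · C(5, 2) = 12870 · 10 = 128700. Avoidance count = 352716 − 128700 = 224016.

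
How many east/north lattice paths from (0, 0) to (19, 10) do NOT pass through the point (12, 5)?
Number of paths = 15129114

Total paths from (0, 0) to (19, 10): C(29, 19) = 20030010. Paths through (12, 5): (paths (0, 0) → (12, 5)) × (paths (12, 5) → (19, 10)) = C(17, 12) · C(12, 7) = 6188 · 792 = 4900896. Avoidance count = 20030010 − 4900896 = 15129114.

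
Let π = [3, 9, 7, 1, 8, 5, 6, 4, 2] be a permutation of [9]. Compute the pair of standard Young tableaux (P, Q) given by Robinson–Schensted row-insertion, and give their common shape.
P = [1, 2, 6] / [3, 4, 8] / [5] / [7] / [9];  Q = [1, 2, 5] / [3, 6, 7] / [4] / [8] / [9];  common shape = (3, 3, 1, 1, 1)

Row-insert the values π_1, π_2, … into P one at a time, bumping the leftmost entry strictly greater than the inserted value down to the next row. The recording tableau Q records, in position (i, j), the step at which that cell was added to P.
  Insert 3 (step 1): P = [3];  Q = [1]
  Insert 9 (step 2): P = [3, 9];  Q = [1, 2]
  Insert 7 (step 3): P = [3, 7] / [9];  Q = [1, 2] / [3]
  Insert 1 (step 4): P = [1, 7] / [3] / [9];  Q = [1, 2] / [3] / [4]
  Insert 8 (step 5): P = [1, 7, 8] / [3] / [9];  Q = [1, 2, 5] / [3] / [4]
  Insert 5 (step 6): P = [1, 5, 8] / [3, 7] / [9];  Q = [1, 2, 5] / [3, 6] / [4]
  Insert 6 (step 7): P = [1, 5, 6] / [3, 7, 8] / [9];  Q = [1, 2, 5] / [3, 6, 7] / [4]
  Insert 4 (step 8): P = [1, 4, 6] / [3, 5, 8] / [7] / [9];  Q = [1, 2, 5] / [3, 6, 7] / [4] / [8]
  Insert 2 (step 9): P = [1, 2, 6] / [3, 4, 8] / [5] / [7] / [9];  Q = [1, 2, 5] / [3, 6, 7] / [4] / [8] / [9]
Final shape: (3, 3, 1, 1, 1).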